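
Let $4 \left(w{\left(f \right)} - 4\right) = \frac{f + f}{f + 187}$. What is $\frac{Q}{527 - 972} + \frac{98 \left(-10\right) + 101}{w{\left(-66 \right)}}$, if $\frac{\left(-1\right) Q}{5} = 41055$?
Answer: $\frac{822714}{3649} \approx 225.46$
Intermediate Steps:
$Q = -205275$ ($Q = \left(-5\right) 41055 = -205275$)
$w{\left(f \right)} = 4 + \frac{f}{2 \left(187 + f\right)}$ ($w{\left(f \right)} = 4 + \frac{\left(f + f\right) \frac{1}{f + 187}}{4} = 4 + \frac{2 f \frac{1}{187 + f}}{4} = 4 + \frac{f}{2 \left(187 + f\right)}$)
$\frac{Q}{527 - 972} + \frac{98 \left(-10\right) + 101}{w{\left(-66 \right)}} = - \frac{205275}{527 - 972} + \frac{98 \left(-10\right) + 101}{\frac{1}{2} \frac{1}{187 - 66} \left(1496 + 9 \left(-66\right)\right)} = - \frac{205275}{527 - 972} + \frac{-980 + 101}{\frac{1}{2} \cdot \frac{1}{121} \left(1496 - 594\right)} = - \frac{205275}{-445} - \frac{879}{\frac{1}{2} \cdot \frac{1}{121} \cdot 902} = \left(-205275\right) \left(- \frac{1}{445}\right) - \frac{879}{\frac{41}{11}} = \frac{41055}{89} - \frac{9669}{41} = \frac{822714}{3649}$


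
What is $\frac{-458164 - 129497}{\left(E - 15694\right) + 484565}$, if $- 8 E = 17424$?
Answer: $- \frac{587661}{466693} \approx -1.2592$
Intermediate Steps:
$E = -2178$ ($E = \left(- \frac{1}{8}\right) 17424 = -2178$)
$\frac{-458164 - 129497}{\left(E - 15694\right) + 484565} = \frac{-458164 - 129497}{\left(-2178 - 15694\right) + 484565} = - \frac{587661}{\left(-2178 - 15694\right) + 484565} = - \frac{587661}{-17872 + 484565} = - \frac{587661}{466693}$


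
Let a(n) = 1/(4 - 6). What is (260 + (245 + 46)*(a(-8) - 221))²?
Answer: 16484762449/4 ≈ 4.1212e+9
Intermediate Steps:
a(n) = -½ (a(n) = 1/(-2) = -½)
(260 + (245 + 46)*(a(-8) - 221))² = (260 + (245 + 46)*(-½ - 221))² = (260 + 291*(-443/2))² = (260 - 128913/2)² = (-128393/2)² = 16484762449/4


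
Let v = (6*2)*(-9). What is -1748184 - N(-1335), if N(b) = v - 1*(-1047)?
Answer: -1749123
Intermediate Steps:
v = -108 (v = 12*(-9) = -108)
N(b) = 939 (N(b) = -108 - 1*(-1047) = -108 + 1047 = 939)
-1748184 - N(-1335) = -1748184 - 1*939 = -1748184 - 939 = -1749123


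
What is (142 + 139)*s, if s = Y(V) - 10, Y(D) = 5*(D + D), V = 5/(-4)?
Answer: -12645/2 ≈ -6322.5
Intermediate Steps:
V = -5/4 (V = 5*(-¼) = -5/4 ≈ -1.2500)
Y(D) = 10*D (Y(D) = 5*(2*D) = 10*D)
s = -45/2 (s = 10*(-5/4) - 10 = -25/2 - 10 = -45/2 ≈ -22.500)
(142 + 139)*s = (142 + 139)*(-45/2) = 281*(-45/2) = -12645/2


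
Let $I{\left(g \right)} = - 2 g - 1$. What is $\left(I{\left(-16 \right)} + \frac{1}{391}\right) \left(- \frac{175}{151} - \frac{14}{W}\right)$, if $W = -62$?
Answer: $- \frac{52948896}{1830271} \approx -28.93$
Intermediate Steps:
$I{\left(g \right)} = -1 - 2 g$
$\left(I{\left(-16 \right)} + \frac{1}{391}\right) \left(- \frac{175}{151} - \frac{14}{W}\right) = \left(\left(-1 - -32\right) + \frac{1}{391}\right) \left(- \frac{175}{151} - \frac{14}{-62}\right) = \left(\left(-1 + 32\right) + \frac{1}{391}\right) \left(\left(-175\right) \frac{1}{151} - - \frac{7}{31}\right) = \left(31 + \frac{1}{391}\right) \left(- \frac{175}{151} + \frac{7}{31}\right) = \frac{12122}{391} \left(- \frac{4368}{4681}\right) = - \frac{52948896}{1830271}$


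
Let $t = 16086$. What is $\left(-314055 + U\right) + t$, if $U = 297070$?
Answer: $-899$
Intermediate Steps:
$\left(-314055 + U\right) + t = \left(-314055 + 297070\right) + 16086 = -16985 + 16086 = -899$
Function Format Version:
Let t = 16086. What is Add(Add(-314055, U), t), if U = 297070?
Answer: -899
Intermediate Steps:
Add(Add(-314055, U), t) = Add(Add(-314055, 297070), 16086) = Add(-16985, 16086) = -899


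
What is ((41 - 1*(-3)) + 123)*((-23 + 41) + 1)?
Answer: 3173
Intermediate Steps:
((41 - 1*(-3)) + 123)*((-23 + 41) + 1) = ((41 + 3) + 123)*(18 + 1) = (44 + 123)*19 = 167*19 = 3173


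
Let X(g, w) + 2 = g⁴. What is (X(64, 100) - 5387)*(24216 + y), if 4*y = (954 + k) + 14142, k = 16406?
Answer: 1076466172341/2 ≈ 5.3823e+11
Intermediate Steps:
X(g, w) = -2 + g⁴
y = 15751/2 (y = ((954 + 16406) + 14142)/4 = (17360 + 14142)/4 = (¼)*31502 = 15751/2 ≈ 7875.5)
(X(64, 100) - 5387)*(24216 + y) = ((-2 + 64⁴) - 5387)*(24216 + 15751/2) = ((-2 + 16777216) - 5387)*(64183/2) = (16777214 - 5387)*(64183/2) = 16771827*(64183/2) = 1076466172341/2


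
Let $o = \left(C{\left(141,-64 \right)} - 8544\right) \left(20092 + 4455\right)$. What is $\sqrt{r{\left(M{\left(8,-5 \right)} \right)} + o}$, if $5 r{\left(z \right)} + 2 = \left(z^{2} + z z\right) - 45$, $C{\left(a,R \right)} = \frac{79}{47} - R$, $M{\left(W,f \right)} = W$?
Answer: $\frac{16 i \sqrt{44895613305}}{235} \approx 14426.0 i$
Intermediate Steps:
$C{\left(a,R \right)} = \frac{79}{47} - R$ ($C{\left(a,R \right)} = 79 \cdot \frac{1}{47} - R = \frac{79}{47} - R$)
$o = - \frac{9781513107}{47}$ ($o = \left(\left(\frac{79}{47} - -64\right) - 8544\right) \left(20092 + 4455\right) = \left(\left(\frac{79}{47} + 64\right) - 8544\right) 24547 = \left(\frac{3087}{47} - 8544\right) 24547 = \left(- \frac{398481}{47}\right) 24547 = - \frac{9781513107}{47} \approx -2.0812 \cdot 10^{8}$)
$r{\left(z \right)} = - \frac{47}{5} + \frac{2 z^{2}}{5}$ ($r{\left(z \right)} = - \frac{2}{5} + \frac{\left(z^{2} + z z\right) - 45}{5} = - \frac{2}{5} + \frac{\left(z^{2} + z^{2}\right) - 45}{5} = - \frac{2}{5} + \frac{2 z^{2} - 45}{5} = - \frac{2}{5} + \frac{-45 + 2 z^{2}}{5} = - \frac{2}{5} + \left(-9 + \frac{2 z^{2}}{5}\right) = - \frac{47}{5} + \frac{2 z^{2}}{5}$)
$\sqrt{r{\left(M{\left(8,-5 \right)} \right)} + o} = \sqrt{\left(- \frac{47}{5} + \frac{2 \cdot 8^{2}}{5}\right) - \frac{9781513107}{47}} = \sqrt{\left(- \frac{47}{5} + \frac{2}{5} \cdot 64\right) - \frac{9781513107}{47}} = \sqrt{\left(- \frac{47}{5} + \frac{128}{5}\right) - \frac{9781513107}{47}} = \sqrt{\frac{81}{5} - \frac{9781513107}{47}} = \sqrt{- \frac{48907561728}{235}} = \frac{16 i \sqrt{44895613305}}{235}$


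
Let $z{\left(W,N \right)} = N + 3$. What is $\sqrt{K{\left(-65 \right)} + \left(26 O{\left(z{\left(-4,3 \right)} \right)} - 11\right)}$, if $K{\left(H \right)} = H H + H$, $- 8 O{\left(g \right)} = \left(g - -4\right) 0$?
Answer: $3 \sqrt{461} \approx 64.413$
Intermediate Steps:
$z{\left(W,N \right)} = 3 + N$
$O{\left(g \right)} = 0$ ($O{\left(g \right)} = - \frac{\left(g - -4\right) 0}{8} = - \frac{\left(g + 4\right) 0}{8} = - \frac{\left(4 + g\right) 0}{8} = \left(- \frac{1}{8}\right) 0 = 0$)
$K{\left(H \right)} = H + H^{2}$ ($K{\left(H \right)} = H^{2} + H = H + H^{2}$)
$\sqrt{K{\left(-65 \right)} + \left(26 O{\left(z{\left(-4,3 \right)} \right)} - 11\right)} = \sqrt{- 65 \left(1 - 65\right) + \left(26 \cdot 0 - 11\right)} = \sqrt{\left(-65\right) \left(-64\right) + \left(0 - 11\right)} = \sqrt{4160 - 11} = \sqrt{4149} = 3 \sqrt{461}$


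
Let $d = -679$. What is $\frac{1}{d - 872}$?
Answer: $- \frac{1}{1551} \approx -0.00064475$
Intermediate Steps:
$\frac{1}{d - 872} = \frac{1}{-679 - 872} = \frac{1}{-1551} = - \frac{1}{1551}$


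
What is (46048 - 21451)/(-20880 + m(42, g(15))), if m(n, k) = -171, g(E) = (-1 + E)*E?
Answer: -2733/2339 ≈ -1.1684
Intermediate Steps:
g(E) = E*(-1 + E)
(46048 - 21451)/(-20880 + m(42, g(15))) = (46048 - 21451)/(-20880 - 171) = 24597/(-21051) = 24597*(-1/21051) = -2733/2339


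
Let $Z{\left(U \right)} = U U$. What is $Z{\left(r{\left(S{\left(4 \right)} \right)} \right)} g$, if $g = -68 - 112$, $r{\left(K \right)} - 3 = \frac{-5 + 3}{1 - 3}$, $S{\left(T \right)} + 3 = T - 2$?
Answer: $-2880$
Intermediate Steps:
$S{\left(T \right)} = -5 + T$ ($S{\left(T \right)} = -3 + \left(T - 2\right) = -3 + \left(-2 + T\right) = -5 + T$)
$r{\left(K \right)} = 4$ ($r{\left(K \right)} = 3 + \frac{-5 + 3}{1 - 3} = 3 - \frac{2}{-2} = 3 - -1 = 3 + 1 = 4$)
$Z{\left(U \right)} = U^{2}$
$g = -180$ ($g = -68 - 112 = -180$)
$Z{\left(r{\left(S{\left(4 \right)} \right)} \right)} g = 4^{2} \left(-180\right) = 16 \left(-180\right) = -2880$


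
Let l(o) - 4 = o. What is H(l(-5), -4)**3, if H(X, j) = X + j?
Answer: -125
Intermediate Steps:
l(o) = 4 + o
H(l(-5), -4)**3 = ((4 - 5) - 4)**3 = (-1 - 4)**3 = (-5)**3 = -125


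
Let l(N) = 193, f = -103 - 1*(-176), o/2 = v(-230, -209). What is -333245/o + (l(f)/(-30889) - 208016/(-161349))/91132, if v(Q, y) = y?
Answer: 6879897961861915643/8629678756695588 ≈ 797.24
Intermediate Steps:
o = -418 (o = 2*(-209) = -418)
f = 73 (f = -103 + 176 = 73)
-333245/o + (l(f)/(-30889) - 208016/(-161349))/91132 = -333245/(-418) + (193/(-30889) - 208016/(-161349))/91132 = -333245*(-1/418) + (193*(-1/30889) - 208016*(-1/161349))*(1/91132) = 30295/38 + (-193/30889 + 208016/161349)*(1/91132) = 30295/38 + (6394265867/4983909261)*(1/91132) = 30295/38 + 6394265867/454193618773452 = 6879897961861915643/8629678756695588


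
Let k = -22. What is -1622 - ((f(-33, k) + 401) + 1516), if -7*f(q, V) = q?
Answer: -24806/7 ≈ -3543.7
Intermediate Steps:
f(q, V) = -q/7
-1622 - ((f(-33, k) + 401) + 1516) = -1622 - ((-⅐*(-33) + 401) + 1516) = -1622 - ((33/7 + 401) + 1516) = -1622 - (2840/7 + 1516) = -1622 - 1*13452/7 = -1622 - 13452/7 = -24806/7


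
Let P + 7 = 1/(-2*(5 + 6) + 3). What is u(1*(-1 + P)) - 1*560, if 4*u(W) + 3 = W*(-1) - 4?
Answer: -10635/19 ≈ -559.74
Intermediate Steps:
P = -134/19 (P = -7 + 1/(-2*(5 + 6) + 3) = -7 + 1/(-2*11 + 3) = -7 + 1/(-22 + 3) = -7 + 1/(-19) = -7 - 1/19 = -134/19 ≈ -7.0526)
u(W) = -7/4 - W/4 (u(W) = -¾ + (W*(-1) - 4)/4 = -¾ + (-W - 4)/4 = -¾ + (-4 - W)/4 = -¾ + (-1 - W/4) = -7/4 - W/4)
u(1*(-1 + P)) - 1*560 = (-7/4 - (-1 - 134/19)/4) - 1*560 = (-7/4 - (-153)/(4*19)) - 560 = (-7/4 - ¼*(-153/19)) - 560 = (-7/4 + 153/76) - 560 = 5/19 - 560 = -10635/19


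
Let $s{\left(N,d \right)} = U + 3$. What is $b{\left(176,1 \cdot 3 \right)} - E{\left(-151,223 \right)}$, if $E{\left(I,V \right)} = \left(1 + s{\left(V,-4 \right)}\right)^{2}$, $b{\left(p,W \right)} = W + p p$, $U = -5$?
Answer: $30978$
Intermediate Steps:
$b{\left(p,W \right)} = W + p^{2}$
$s{\left(N,d \right)} = -2$ ($s{\left(N,d \right)} = -5 + 3 = -2$)
$E{\left(I,V \right)} = 1$ ($E{\left(I,V \right)} = \left(1 - 2\right)^{2} = \left(-1\right)^{2} = 1$)
$b{\left(176,1 \cdot 3 \right)} - E{\left(-151,223 \right)} = \left(1 \cdot 3 + 176^{2}\right) - 1 = \left(3 + 30976\right) - 1 = 30979 - 1 = 30978$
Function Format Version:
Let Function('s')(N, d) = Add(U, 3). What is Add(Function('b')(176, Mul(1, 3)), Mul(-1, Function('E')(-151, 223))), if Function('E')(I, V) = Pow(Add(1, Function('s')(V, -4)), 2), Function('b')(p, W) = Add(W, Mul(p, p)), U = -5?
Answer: 30978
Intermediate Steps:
Function('b')(p, W) = Add(W, Pow(p, 2))
Function('s')(N, d) = -2 (Function('s')(N, d) = Add(-5, 3) = -2)
Function('E')(I, V) = 1 (Function('E')(I, V) = Pow(Add(1, -2), 2) = Pow(-1, 2) = 1)
Add(Function('b')(176, Mul(1, 3)), Mul(-1, Function('E')(-151, 223))) = Add(Add(Mul(1, 3), Pow(176, 2)), Mul(-1, 1)) = Add(Add(3, 30976), -1) = Add(30979, -1) = 30978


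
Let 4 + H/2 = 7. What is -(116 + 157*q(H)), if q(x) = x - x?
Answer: -116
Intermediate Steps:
H = 6 (H = -8 + 2*7 = -8 + 14 = 6)
q(x) = 0
-(116 + 157*q(H)) = -(116 + 157*0) = -(116 + 0) = -1*116 = -116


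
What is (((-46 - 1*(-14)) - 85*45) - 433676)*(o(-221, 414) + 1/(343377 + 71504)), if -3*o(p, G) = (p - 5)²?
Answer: 9271526389681949/1244643 ≈ 7.4491e+9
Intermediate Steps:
o(p, G) = -(-5 + p)²/3 (o(p, G) = -(p - 5)²/3 = -(-5 + p)²/3)
(((-46 - 1*(-14)) - 85*45) - 433676)*(o(-221, 414) + 1/(343377 + 71504)) = (((-46 - 1*(-14)) - 85*45) - 433676)*(-(-5 - 221)²/3 + 1/(343377 + 71504)) = (((-46 + 14) - 3825) - 433676)*(-⅓*(-226)² + 1/414881) = ((-32 - 3825) - 433676)*(-⅓*51076 + 1/414881) = (-3857 - 433676)*(-51076/3 + 1/414881) = -437533*(-21190461953/1244643) = 9271526389681949/1244643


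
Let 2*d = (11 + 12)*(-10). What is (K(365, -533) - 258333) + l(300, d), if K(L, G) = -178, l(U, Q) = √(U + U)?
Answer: -258511 + 10*√6 ≈ -2.5849e+5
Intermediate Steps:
d = -115 (d = ((11 + 12)*(-10))/2 = (23*(-10))/2 = (½)*(-230) = -115)
l(U, Q) = √2*√U (l(U, Q) = √(2*U) = √2*√U)
(K(365, -533) - 258333) + l(300, d) = (-178 - 258333) + √2*√300 = -258511 + √2*(10*√3) = -258511 + 10*√6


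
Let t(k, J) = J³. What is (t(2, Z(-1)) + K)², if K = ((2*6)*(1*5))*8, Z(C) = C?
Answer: 229441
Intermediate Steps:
K = 480 (K = (12*5)*8 = 60*8 = 480)
(t(2, Z(-1)) + K)² = ((-1)³ + 480)² = (-1 + 480)² = 479² = 229441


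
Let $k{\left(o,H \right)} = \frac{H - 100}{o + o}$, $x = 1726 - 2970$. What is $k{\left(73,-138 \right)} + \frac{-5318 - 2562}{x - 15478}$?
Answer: $- \frac{707339}{610353} \approx -1.1589$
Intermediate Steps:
$x = -1244$ ($x = 1726 - 2970 = -1244$)
$k{\left(o,H \right)} = \frac{-100 + H}{2 o}$
$k{\left(73,-138 \right)} + \frac{-5318 - 2562}{x - 15478} = \frac{-100 - 138}{2 \cdot 73} + \frac{-5318 - 2562}{-1244 - 15478} = \frac{1}{2} \cdot \frac{1}{73} \left(-238\right) - \frac{7880}{-16722} = - \frac{119}{73} - - \frac{3940}{8361} = - \frac{119}{73} + \frac{3940}{8361} = - \frac{707339}{610353}$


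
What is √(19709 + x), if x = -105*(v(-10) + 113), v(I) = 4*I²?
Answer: 2*I*√8539 ≈ 184.81*I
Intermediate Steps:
x = -53865 (x = -105*(4*(-10)² + 113) = -105*(4*100 + 113) = -105*(400 + 113) = -105*513 = -53865)
√(19709 + x) = √(19709 - 53865) = √(-34156) = 2*I*√8539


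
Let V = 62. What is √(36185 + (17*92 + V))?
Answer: √37811 ≈ 194.45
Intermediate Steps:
√(36185 + (17*92 + V)) = √(36185 + (17*92 + 62)) = √(36185 + (1564 + 62)) = √(36185 + 1626) = √37811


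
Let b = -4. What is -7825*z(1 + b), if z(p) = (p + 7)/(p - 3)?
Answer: 15650/3 ≈ 5216.7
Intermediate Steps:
z(p) = (7 + p)/(-3 + p)
-7825*z(1 + b) = -7825*(7 + (1 - 4))/(-3 + (1 - 4)) = -7825*(7 - 3)/(-3 - 3) = -7825*4/(-6) = -(-7825)*4/6 = -7825*(-⅔) = 15650/3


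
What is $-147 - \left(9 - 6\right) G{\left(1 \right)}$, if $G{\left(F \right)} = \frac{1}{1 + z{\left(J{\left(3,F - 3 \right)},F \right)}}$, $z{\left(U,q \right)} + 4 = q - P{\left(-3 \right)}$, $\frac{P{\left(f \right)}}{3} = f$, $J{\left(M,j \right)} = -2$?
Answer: $- \frac{1032}{7} \approx -147.43$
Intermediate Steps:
$P{\left(f \right)} = 3 f$
$z{\left(U,q \right)} = 5 + q$ ($z{\left(U,q \right)} = -4 + \left(q - 3 \left(-3\right)\right) = -4 + \left(q - -9\right) = -4 + \left(q + 9\right) = -4 + \left(9 + q\right) = 5 + q$)
$G{\left(F \right)} = \frac{1}{6 + F}$ ($G{\left(F \right)} = \frac{1}{1 + \left(5 + F\right)} = \frac{1}{6 + F}$)
$-147 - \left(9 - 6\right) G{\left(1 \right)} = -147 - \frac{9 - 6}{6 + 1} = -147 - \frac{3}{7} = - \frac{1032}{7}$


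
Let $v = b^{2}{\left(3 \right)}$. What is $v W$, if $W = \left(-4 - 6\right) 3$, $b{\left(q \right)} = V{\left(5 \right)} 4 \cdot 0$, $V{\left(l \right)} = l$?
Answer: $0$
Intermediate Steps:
$b{\left(q \right)} = 0$ ($b{\left(q \right)} = 5 \cdot 4 \cdot 0 = 20 \cdot 0 = 0$)
$W = -30$ ($W = \left(-10\right) 3 = -30$)
$v = 0$ ($v = 0^{2} = 0$)
$v W = 0 \left(-30\right) = 0$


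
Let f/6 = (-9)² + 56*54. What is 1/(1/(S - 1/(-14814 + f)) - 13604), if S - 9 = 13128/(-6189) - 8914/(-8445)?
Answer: -175826030599/2391915159440276 ≈ -7.3508e-5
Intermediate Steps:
f = 18630 (f = 6*((-9)² + 56*54) = 6*(81 + 3024) = 6*3105 = 18630)
S = 138232577/17422035 (S = 9 + (13128/(-6189) - 8914/(-8445)) = 9 + (13128*(-1/6189) - 8914*(-1/8445)) = 9 + (-4376/2063 + 8914/8445) = 9 - 18565738/17422035 = 138232577/17422035 ≈ 7.9344)
1/(1/(S - 1/(-14814 + f)) - 13604) = 1/(1/(138232577/17422035 - 1/(-14814 + 18630)) - 13604) = 1/(1/(138232577/17422035 - 1/3816) - 13604) = 1/(1/(175826030599/22160828520) - 13604) = 1/(22160828520/175826030599 - 13604) = 1/(-2391915159440276/175826030599) = -175826030599/2391915159440276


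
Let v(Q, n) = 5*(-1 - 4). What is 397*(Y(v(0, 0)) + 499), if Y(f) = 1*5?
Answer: 200088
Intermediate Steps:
v(Q, n) = -25 (v(Q, n) = 5*(-5) = -25)
Y(f) = 5
397*(Y(v(0, 0)) + 499) = 397*(5 + 499) = 397*504 = 200088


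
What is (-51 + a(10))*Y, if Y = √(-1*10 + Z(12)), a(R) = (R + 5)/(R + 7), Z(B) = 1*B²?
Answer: -852*√134/17 ≈ -580.15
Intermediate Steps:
Z(B) = B²
a(R) = (5 + R)/(7 + R)
Y = √134 (Y = √(-1*10 + 12²) = √(-10 + 144) = √134 ≈ 11.576)
(-51 + a(10))*Y = (-51 + (5 + 10)/(7 + 10))*√134 = (-51 + 15/17)*√134 = -852*√134/17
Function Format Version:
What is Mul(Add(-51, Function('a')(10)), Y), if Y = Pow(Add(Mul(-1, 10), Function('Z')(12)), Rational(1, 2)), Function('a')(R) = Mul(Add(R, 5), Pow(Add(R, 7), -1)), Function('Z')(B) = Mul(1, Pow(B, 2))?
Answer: Mul(Rational(-852, 17), Pow(134, Rational(1, 2))) ≈ -580.15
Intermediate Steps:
Function('Z')(B) = Pow(B, 2)
Function('a')(R) = Mul(Pow(Add(7, R), -1), Add(5, R)) (Function('a')(R) = Mul(Add(5, R), Pow(Add(7, R), -1)) = Mul(Pow(Add(7, R), -1), Add(5, R)))
Y = Pow(134, Rational(1, 2)) (Y = Pow(Add(Mul(-1, 10), Pow(12, 2)), Rational(1, 2)) = Pow(Add(-10, 144), Rational(1, 2)) = Pow(134, Rational(1, 2)) ≈ 11.576)
Mul(Add(-51, Function('a')(10)), Y) = Mul(Add(-51, Mul(Pow(Add(7, 10), -1), Add(5, 10))), Pow(134, Rational(1, 2))) = Mul(Add(-51, Mul(Pow(17, -1), 15)), Pow(134, Rational(1, 2))) = Mul(Add(-51, Mul(Rational(1, 17), 15)), Pow(134, Rational(1, 2))) = Mul(Add(-51, Rational(15, 17)), Pow(134, Rational(1, 2))) = Mul(Rational(-852, 17), Pow(134, Rational(1, 2)))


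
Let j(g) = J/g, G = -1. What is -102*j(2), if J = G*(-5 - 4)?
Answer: -459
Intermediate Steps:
J = 9 (J = -(-5 - 4) = -1*(-9) = 9)
j(g) = 9/g
-102*j(2) = -918/2 = -102*9/2 = -459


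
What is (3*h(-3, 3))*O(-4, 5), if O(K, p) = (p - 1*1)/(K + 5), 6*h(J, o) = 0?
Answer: 0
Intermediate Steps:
h(J, o) = 0 (h(J, o) = (⅙)*0 = 0)
O(K, p) = (-1 + p)/(5 + K) (O(K, p) = (p - 1)/(5 + K) = (-1 + p)/(5 + K))
(3*h(-3, 3))*O(-4, 5) = (3*0)*((-1 + 5)/(5 - 4)) = 0*(4/1) = 0*(1*4) = 0*4 = 0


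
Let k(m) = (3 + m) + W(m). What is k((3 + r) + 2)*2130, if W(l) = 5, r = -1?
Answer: 25560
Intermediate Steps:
k(m) = 8 + m (k(m) = (3 + m) + 5 = 8 + m)
k((3 + r) + 2)*2130 = (8 + ((3 - 1) + 2))*2130 = (8 + (2 + 2))*2130 = (8 + 4)*2130 = 12*2130 = 25560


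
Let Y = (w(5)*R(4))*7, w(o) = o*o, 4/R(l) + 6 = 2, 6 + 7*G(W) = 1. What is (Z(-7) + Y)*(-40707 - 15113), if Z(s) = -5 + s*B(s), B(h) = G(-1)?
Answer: 9768500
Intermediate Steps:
G(W) = -5/7 (G(W) = -6/7 + (1/7)*1 = -6/7 + 1/7 = -5/7)
B(h) = -5/7
R(l) = -1 (R(l) = 4/(-6 + 2) = 4/(-4) = 4*(-1/4) = -1)
w(o) = o**2
Z(s) = -5 - 5*s/7 (Z(s) = -5 + s*(-5/7) = -5 - 5*s/7)
Y = -175 (Y = (5**2*(-1))*7 = (25*(-1))*7 = -25*7 = -175)
(Z(-7) + Y)*(-40707 - 15113) = ((-5 - 5/7*(-7)) - 175)*(-40707 - 15113) = ((-5 + 5) - 175)*(-55820) = (0 - 175)*(-55820) = -175*(-55820) = 9768500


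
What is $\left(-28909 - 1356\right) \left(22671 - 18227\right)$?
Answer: $-134497660$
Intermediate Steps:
$\left(-28909 - 1356\right) \left(22671 - 18227\right) = \left(-30265\right) 4444 = -134497660$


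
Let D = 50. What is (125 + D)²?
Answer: 30625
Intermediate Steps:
(125 + D)² = (125 + 50)² = 175² = 30625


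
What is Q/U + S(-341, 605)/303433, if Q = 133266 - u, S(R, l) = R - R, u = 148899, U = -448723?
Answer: 15633/448723 ≈ 0.034839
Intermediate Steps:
S(R, l) = 0
Q = -15633 (Q = 133266 - 1*148899 = 133266 - 148899 = -15633)
Q/U + S(-341, 605)/303433 = -15633/(-448723) + 0/303433 = -15633*(-1/448723) + 0*(1/303433) = 15633/448723 + 0 = 15633/448723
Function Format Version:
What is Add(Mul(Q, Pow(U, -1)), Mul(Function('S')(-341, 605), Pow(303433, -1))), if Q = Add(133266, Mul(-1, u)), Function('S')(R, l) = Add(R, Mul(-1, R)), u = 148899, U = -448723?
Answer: Rational(15633, 448723) ≈ 0.034839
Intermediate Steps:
Function('S')(R, l) = 0
Q = -15633 (Q = Add(133266, Mul(-1, 148899)) = Add(133266, -148899) = -15633)
Add(Mul(Q, Pow(U, -1)), Mul(Function('S')(-341, 605), Pow(303433, -1))) = Add(Mul(-15633, Pow(-448723, -1)), Mul(0, Pow(303433, -1))) = Add(Mul(-15633, Rational(-1, 448723)), Mul(0, Rational(1, 303433))) = Add(Rational(15633, 448723), 0) = Rational(15633, 448723)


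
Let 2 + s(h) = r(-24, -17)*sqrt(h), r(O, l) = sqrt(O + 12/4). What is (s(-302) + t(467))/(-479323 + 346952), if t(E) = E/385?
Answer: 303/50962835 + sqrt(6342)/132371 ≈ 0.00060756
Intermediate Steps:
t(E) = E/385 (t(E) = E*(1/385) = E/385)
r(O, l) = sqrt(3 + O) (r(O, l) = sqrt(O + 12*(1/4)) = sqrt(O + 3) = sqrt(3 + O))
s(h) = -2 + I*sqrt(21)*sqrt(h) (s(h) = -2 + sqrt(3 - 24)*sqrt(h) = -2 + sqrt(-21)*sqrt(h) = -2 + (I*sqrt(21))*sqrt(h) = -2 + I*sqrt(21)*sqrt(h))
(s(-302) + t(467))/(-479323 + 346952) = ((-2 + I*sqrt(21)*sqrt(-302)) + (1/385)*467)/(-479323 + 346952) = ((-2 + I*sqrt(21)*(I*sqrt(302))) + 467/385)/(-132371) = ((-2 - sqrt(6342)) + 467/385)*(-1/132371) = (-303/385 - sqrt(6342))*(-1/132371) = 303/50962835 + sqrt(6342)/132371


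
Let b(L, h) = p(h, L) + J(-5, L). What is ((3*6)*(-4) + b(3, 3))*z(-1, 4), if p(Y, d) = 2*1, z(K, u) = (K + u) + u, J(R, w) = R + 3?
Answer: -504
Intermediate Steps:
J(R, w) = 3 + R
z(K, u) = K + 2*u
p(Y, d) = 2
b(L, h) = 0 (b(L, h) = 2 + (3 - 5) = 2 - 2 = 0)
((3*6)*(-4) + b(3, 3))*z(-1, 4) = ((3*6)*(-4) + 0)*(-1 + 2*4) = (18*(-4) + 0)*(-1 + 8) = (-72 + 0)*7 = -72*7 = -504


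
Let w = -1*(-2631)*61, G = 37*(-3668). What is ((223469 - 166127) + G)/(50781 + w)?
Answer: -39187/105636 ≈ -0.37096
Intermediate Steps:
G = -135716
w = 160491 (w = 2631*61 = 160491)
((223469 - 166127) + G)/(50781 + w) = ((223469 - 166127) - 135716)/(50781 + 160491) = (57342 - 135716)/211272 = -78374*1/211272 = -39187/105636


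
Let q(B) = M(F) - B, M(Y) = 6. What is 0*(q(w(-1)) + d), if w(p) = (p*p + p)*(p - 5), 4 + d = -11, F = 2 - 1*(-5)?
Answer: 0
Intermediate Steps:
F = 7 (F = 2 + 5 = 7)
d = -15 (d = -4 - 11 = -15)
w(p) = (-5 + p)*(p + p²) (w(p) = (p² + p)*(-5 + p) = (p + p²)*(-5 + p) = (-5 + p)*(p + p²))
q(B) = 6 - B
0*(q(w(-1)) + d) = 0*((6 - (-1)*(-5 + (-1)² - 4*(-1))) - 15) = 0*((6 - (-1)*(-5 + 1 + 4)) - 15) = 0*((6 - (-1)*0) - 15) = 0*((6 - 1*0) - 15) = 0*((6 + 0) - 15) = 0*(6 - 15) = 0*(-9) = 0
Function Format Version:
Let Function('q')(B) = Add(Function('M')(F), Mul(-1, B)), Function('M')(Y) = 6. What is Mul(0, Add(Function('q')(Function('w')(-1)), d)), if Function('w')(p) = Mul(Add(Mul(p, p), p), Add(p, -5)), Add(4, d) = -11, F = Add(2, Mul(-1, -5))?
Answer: 0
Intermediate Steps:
F = 7 (F = Add(2, 5) = 7)
d = -15 (d = Add(-4, -11) = -15)
Function('w')(p) = Mul(Add(-5, p), Add(p, Pow(p, 2))) (Function('w')(p) = Mul(Add(Pow(p, 2), p), Add(-5, p)) = Mul(Add(p, Pow(p, 2)), Add(-5, p)) = Mul(Add(-5, p), Add(p, Pow(p, 2))))
Function('q')(B) = Add(6, Mul(-1, B))
Mul(0, Add(Function('q')(Function('w')(-1)), d)) = Mul(0, Add(Add(6, Mul(-1, Mul(-1, Add(-5, Pow(-1, 2), Mul(-4, -1))))), -15)) = Mul(0, Add(Add(6, Mul(-1, Mul(-1, Add(-5, 1, 4)))), -15)) = Mul(0, Add(Add(6, Mul(-1, Mul(-1, 0))), -15)) = Mul(0, Add(Add(6, Mul(-1, 0)), -15)) = Mul(0, Add(Add(6, 0), -15)) = Mul(0, Add(6, -15)) = Mul(0, -9) = 0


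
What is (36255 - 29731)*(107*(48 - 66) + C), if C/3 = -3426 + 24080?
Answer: 391674864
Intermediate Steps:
C = 61962 (C = 3*(-3426 + 24080) = 3*20654 = 61962)
(36255 - 29731)*(107*(48 - 66) + C) = (36255 - 29731)*(107*(48 - 66) + 61962) = 6524*(107*(-18) + 61962) = 6524*(-1926 + 61962) = 6524*60036 = 391674864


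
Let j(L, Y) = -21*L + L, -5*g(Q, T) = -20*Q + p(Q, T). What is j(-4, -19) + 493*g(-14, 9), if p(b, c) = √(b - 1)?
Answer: -27528 - 493*I*√15/5 ≈ -27528.0 - 381.88*I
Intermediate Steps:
p(b, c) = √(-1 + b)
g(Q, T) = 4*Q - √(-1 + Q)/5 (g(Q, T) = -(-20*Q + √(-1 + Q))/5 = -(√(-1 + Q) - 20*Q)/5 = 4*Q - √(-1 + Q)/5)
j(L, Y) = -20*L
j(-4, -19) + 493*g(-14, 9) = -20*(-4) + 493*(4*(-14) - √(-1 - 14)/5) = 80 + 493*(-56 - I*√15/5) = 80 + (-27608 - 493*I*√15/5) = -27528 - 493*I*√15/5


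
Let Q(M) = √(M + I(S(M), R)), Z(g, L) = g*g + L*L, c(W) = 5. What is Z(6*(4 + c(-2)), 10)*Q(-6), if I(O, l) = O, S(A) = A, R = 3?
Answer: 6032*I*√3 ≈ 10448.0*I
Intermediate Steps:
Z(g, L) = L² + g² (Z(g, L) = g² + L² = L² + g²)
Q(M) = √2*√M (Q(M) = √(M + M) = √(2*M) = √2*√M)
Z(6*(4 + c(-2)), 10)*Q(-6) = (10² + (6*(4 + 5))²)*(√2*√(-6)) = (100 + (6*9)²)*(√2*(I*√6)) = (100 + 54²)*(2*I*√3) = (100 + 2916)*(2*I*√3) = 3016*(2*I*√3) = 6032*I*√3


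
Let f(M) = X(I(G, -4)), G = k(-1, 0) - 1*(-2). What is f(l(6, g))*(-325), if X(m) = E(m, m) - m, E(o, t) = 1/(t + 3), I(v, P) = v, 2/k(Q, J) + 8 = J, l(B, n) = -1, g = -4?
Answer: 38025/76 ≈ 500.33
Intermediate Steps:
k(Q, J) = 2/(-8 + J)
G = 7/4 (G = 2/(-8 + 0) - 1*(-2) = 2/(-8) + 2 = 2*(-⅛) + 2 = -¼ + 2 = 7/4 ≈ 1.7500)
E(o, t) = 1/(3 + t)
X(m) = 1/(3 + m) - m
f(M) = -117/76 (f(M) = (1 - 1*7/4*(3 + 7/4))/(3 + 7/4) = (1 - 1*7/4*19/4)/(19/4) = 4*(1 - 133/16)/19 = (4/19)*(-117/16) = -117/76)
f(l(6, g))*(-325) = -117/76*(-325) = 38025/76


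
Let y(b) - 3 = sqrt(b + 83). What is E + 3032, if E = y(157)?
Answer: 3035 + 4*sqrt(15) ≈ 3050.5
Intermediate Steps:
y(b) = 3 + sqrt(83 + b) (y(b) = 3 + sqrt(b + 83) = 3 + sqrt(83 + b))
E = 3 + 4*sqrt(15) (E = 3 + sqrt(83 + 157) = 3 + sqrt(240) = 3 + 4*sqrt(15) ≈ 18.492)
E + 3032 = (3 + 4*sqrt(15)) + 3032 = 3035 + 4*sqrt(15)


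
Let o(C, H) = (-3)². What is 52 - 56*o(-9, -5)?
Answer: -452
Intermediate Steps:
o(C, H) = 9
52 - 56*o(-9, -5) = 52 - 56*9 = 52 - 504 = -452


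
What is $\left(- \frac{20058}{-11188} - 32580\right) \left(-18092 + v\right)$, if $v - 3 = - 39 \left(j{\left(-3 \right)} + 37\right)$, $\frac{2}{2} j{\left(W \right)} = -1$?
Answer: $\frac{3552452877063}{5594} \approx 6.3505 \cdot 10^{8}$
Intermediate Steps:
$j{\left(W \right)} = -1$
$v = -1401$ ($v = 3 - 39 \left(-1 + 37\right) = 3 - 1404 = -1401$)
$\left(- \frac{20058}{-11188} - 32580\right) \left(-18092 + v\right) = \left(- \frac{20058}{-11188} - 32580\right) \left(-18092 - 1401\right) = \left(\left(-20058\right) \left(- \frac{1}{11188}\right) - 32580\right) \left(-19493\right) = \left(\frac{10029}{5594} - 32580\right) \left(-19493\right) = \left(- \frac{182242491}{5594}\right) \left(-19493\right) = \frac{3552452877063}{5594}$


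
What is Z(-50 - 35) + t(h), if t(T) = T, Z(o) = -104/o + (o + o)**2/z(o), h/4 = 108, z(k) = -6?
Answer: -1117778/255 ≈ -4383.4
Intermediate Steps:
h = 432 (h = 4*108 = 432)
Z(o) = -104/o - 2*o**2/3 (Z(o) = -104/o + (o + o)**2/(-6) = -104/o + (2*o)**2*(-1/6) = -104/o + (4*o**2)*(-1/6) = -104/o - 2*o**2/3)
Z(-50 - 35) + t(h) = 2*(-156 - (-50 - 35)**3)/(3*(-50 - 35)) + 432 = (2/3)*(-156 - 1*(-85)**3)/(-85) + 432 = (2/3)*(-1/85)*(-156 - 1*(-614125)) + 432 = (2/3)*(-1/85)*(-156 + 614125) + 432 = (2/3)*(-1/85)*613969 + 432 = -1227938/255 + 432 = -1117778/255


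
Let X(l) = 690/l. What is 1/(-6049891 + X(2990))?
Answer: -13/78648580 ≈ -1.6529e-7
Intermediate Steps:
1/(-6049891 + X(2990)) = 1/(-6049891 + 690/2990) = 1/(-6049891 + 690*(1/2990)) = 1/(-6049891 + 3/13) = 1/(-78648580/13) = -13/78648580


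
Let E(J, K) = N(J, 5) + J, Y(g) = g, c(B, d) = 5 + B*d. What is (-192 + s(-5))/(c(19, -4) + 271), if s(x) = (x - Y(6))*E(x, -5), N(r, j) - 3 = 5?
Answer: -9/8 ≈ -1.1250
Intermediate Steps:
N(r, j) = 8 (N(r, j) = 3 + 5 = 8)
E(J, K) = 8 + J
s(x) = (-6 + x)*(8 + x) (s(x) = (x - 1*6)*(8 + x) = (x - 6)*(8 + x) = (-6 + x)*(8 + x))
(-192 + s(-5))/(c(19, -4) + 271) = (-192 + (-6 - 5)*(8 - 5))/((5 + 19*(-4)) + 271) = (-192 - 11*3)/((5 - 76) + 271) = (-192 - 33)/(-71 + 271) = -225/200 = -225*1/200 = -9/8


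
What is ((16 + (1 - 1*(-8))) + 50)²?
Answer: 5625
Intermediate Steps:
((16 + (1 - 1*(-8))) + 50)² = ((16 + (1 + 8)) + 50)² = ((16 + 9) + 50)² = (25 + 50)² = 75² = 5625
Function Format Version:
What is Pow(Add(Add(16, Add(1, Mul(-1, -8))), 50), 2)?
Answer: 5625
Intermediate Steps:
Pow(Add(Add(16, Add(1, Mul(-1, -8))), 50), 2) = Pow(Add(Add(16, Add(1, 8)), 50), 2) = Pow(Add(Add(16, 9), 50), 2) = Pow(Add(25, 50), 2) = Pow(75, 2) = 5625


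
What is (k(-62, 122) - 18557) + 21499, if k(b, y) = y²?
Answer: 17826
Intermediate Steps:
(k(-62, 122) - 18557) + 21499 = (122² - 18557) + 21499 = (14884 - 18557) + 21499 = -3673 + 21499 = 17826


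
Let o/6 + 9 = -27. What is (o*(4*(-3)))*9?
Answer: 23328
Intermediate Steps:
o = -216 (o = -54 + 6*(-27) = -54 - 162 = -216)
(o*(4*(-3)))*9 = -864*(-3)*9 = -216*(-12)*9 = 2592*9 = 23328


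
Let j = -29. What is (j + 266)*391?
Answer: 92667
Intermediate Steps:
(j + 266)*391 = (-29 + 266)*391 = 237*391 = 92667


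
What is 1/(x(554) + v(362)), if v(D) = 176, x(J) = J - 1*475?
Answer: 1/255 ≈ 0.0039216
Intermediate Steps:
x(J) = -475 + J (x(J) = J - 475 = -475 + J)
1/(x(554) + v(362)) = 1/((-475 + 554) + 176) = 1/(79 + 176) = 1/255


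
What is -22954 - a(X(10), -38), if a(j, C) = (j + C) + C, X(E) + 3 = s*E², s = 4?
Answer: -23275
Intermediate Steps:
X(E) = -3 + 4*E²
a(j, C) = j + 2*C (a(j, C) = (C + j) + C = j + 2*C)
-22954 - a(X(10), -38) = -22954 - ((-3 + 4*10²) + 2*(-38)) = -22954 - ((-3 + 4*100) - 76) = -22954 - ((-3 + 400) - 76) = -22954 - (397 - 76) = -22954 - 1*321 = -22954 - 321 = -23275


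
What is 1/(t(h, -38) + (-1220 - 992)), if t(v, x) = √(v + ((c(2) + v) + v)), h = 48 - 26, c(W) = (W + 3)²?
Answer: -316/698979 - √91/4892853 ≈ -0.00045404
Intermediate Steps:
c(W) = (3 + W)²
h = 22
t(v, x) = √(25 + 3*v) (t(v, x) = √(v + (((3 + 2)² + v) + v)) = √(v + ((5² + v) + v)) = √(v + ((25 + v) + v)) = √(v + (25 + 2*v)) = √(25 + 3*v))
1/(t(h, -38) + (-1220 - 992)) = 1/(√(25 + 3*22) + (-1220 - 992)) = 1/(√(25 + 66) - 2212) = 1/(√91 - 2212) = 1/(-2212 + √91)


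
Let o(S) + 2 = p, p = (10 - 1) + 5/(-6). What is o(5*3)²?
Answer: 1369/36 ≈ 38.028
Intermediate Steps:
p = 49/6 (p = 9 + 5*(-⅙) = 9 - ⅚ = 49/6 ≈ 8.1667)
o(S) = 37/6 (o(S) = -2 + 49/6 = 37/6)
o(5*3)² = (37/6)² = 1369/36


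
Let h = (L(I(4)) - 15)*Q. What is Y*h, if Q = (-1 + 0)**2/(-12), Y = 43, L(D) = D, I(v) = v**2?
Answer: -43/12 ≈ -3.5833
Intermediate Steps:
Q = -1/12 (Q = (-1)**2*(-1/12) = 1*(-1/12) = -1/12 ≈ -0.083333)
h = -1/12 (h = (4**2 - 15)*(-1/12) = (16 - 15)*(-1/12) = 1*(-1/12) = -1/12 ≈ -0.083333)
Y*h = 43*(-1/12) = -43/12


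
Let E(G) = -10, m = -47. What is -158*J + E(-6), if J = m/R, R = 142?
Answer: 3003/71 ≈ 42.296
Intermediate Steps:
J = -47/142 ≈ -0.33099
-158*J + E(-6) = -158*(-47/142) - 10 = 3713/71 - 10 = 3003/71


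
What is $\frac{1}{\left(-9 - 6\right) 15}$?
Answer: $- \frac{1}{225} \approx -0.0044444$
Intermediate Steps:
$\frac{1}{\left(-9 - 6\right) 15} = \frac{1}{-15} \cdot \frac{1}{15} = \left(- \frac{1}{15}\right) \frac{1}{15} = - \frac{1}{225}$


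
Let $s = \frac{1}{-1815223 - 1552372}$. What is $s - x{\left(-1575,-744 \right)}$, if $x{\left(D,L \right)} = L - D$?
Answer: $- \frac{2798471446}{3367595} \approx -831.0$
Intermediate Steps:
$s = - \frac{1}{3367595}$ ($s = \frac{1}{-3367595} = - \frac{1}{3367595} \approx -2.9695 \cdot 10^{-7}$)
$s - x{\left(-1575,-744 \right)} = - \frac{1}{3367595} - \left(-744 - -1575\right) = - \frac{1}{3367595} - \left(-744 + 1575\right) = - \frac{1}{3367595} - 831 = - \frac{2798471446}{3367595}$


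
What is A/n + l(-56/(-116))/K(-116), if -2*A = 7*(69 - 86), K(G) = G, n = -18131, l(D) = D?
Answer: -113498/15248171 ≈ -0.0074434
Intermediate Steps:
A = 119/2 (A = -7*(69 - 86)/2 = -7*(-17)/2 = -1/2*(-119) = 119/2 ≈ 59.500)
A/n + l(-56/(-116))/K(-116) = (119/2)/(-18131) - 56/(-116)/(-116) = (119/2)*(-1/18131) - 56*(-1/116)*(-1/116) = -119/36262 + (14/29)*(-1/116) = -119/36262 - 7/1682 = -113498/15248171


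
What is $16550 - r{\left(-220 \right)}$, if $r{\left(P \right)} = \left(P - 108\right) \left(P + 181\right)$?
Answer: $3758$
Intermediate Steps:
$r{\left(P \right)} = \left(-108 + P\right) \left(181 + P\right)$
$16550 - r{\left(-220 \right)} = 16550 - \left(-19548 + \left(-220\right)^{2} + 73 \left(-220\right)\right) = 16550 - \left(-19548 + 48400 - 16060\right) = 16550 - 12792 = 3758$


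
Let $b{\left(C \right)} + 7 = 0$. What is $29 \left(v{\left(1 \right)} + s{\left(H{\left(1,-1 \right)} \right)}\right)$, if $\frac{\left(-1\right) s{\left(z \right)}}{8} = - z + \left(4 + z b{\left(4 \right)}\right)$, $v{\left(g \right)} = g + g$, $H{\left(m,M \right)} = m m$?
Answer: $986$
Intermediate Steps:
$b{\left(C \right)} = -7$ ($b{\left(C \right)} = -7 + 0 = -7$)
$H{\left(m,M \right)} = m^{2}$
$v{\left(g \right)} = 2 g$
$s{\left(z \right)} = -32 + 64 z$ ($s{\left(z \right)} = - 8 \left(- z + \left(4 + z \left(-7\right)\right)\right) = - 8 \left(- z - \left(-4 + 7 z\right)\right) = - 8 \left(4 - 8 z\right) = -32 + 64 z$)
$29 \left(v{\left(1 \right)} + s{\left(H{\left(1,-1 \right)} \right)}\right) = 29 \left(2 \cdot 1 - \left(32 - 64 \cdot 1^{2}\right)\right) = 29 \left(2 + \left(-32 + 64 \cdot 1\right)\right) = 29 \left(2 + \left(-32 + 64\right)\right) = 29 \left(2 + 32\right) = 29 \cdot 34 = 986$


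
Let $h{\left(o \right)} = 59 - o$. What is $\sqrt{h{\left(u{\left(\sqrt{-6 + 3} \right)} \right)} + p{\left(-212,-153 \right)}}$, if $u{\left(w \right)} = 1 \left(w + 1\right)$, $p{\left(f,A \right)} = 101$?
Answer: $\sqrt{159 - i \sqrt{3}} \approx 12.61 - 0.06868 i$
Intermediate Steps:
$u{\left(w \right)} = 1 + w$ ($u{\left(w \right)} = 1 \left(1 + w\right) = 1 + w$)
$\sqrt{h{\left(u{\left(\sqrt{-6 + 3} \right)} \right)} + p{\left(-212,-153 \right)}} = \sqrt{\left(59 - \left(1 + \sqrt{-6 + 3}\right)\right) + 101} = \sqrt{\left(59 - \left(1 + \sqrt{-3}\right)\right) + 101} = \sqrt{\left(59 - \left(1 + i \sqrt{3}\right)\right) + 101} = \sqrt{\left(58 - i \sqrt{3}\right) + 101} = \sqrt{159 - i \sqrt{3}}$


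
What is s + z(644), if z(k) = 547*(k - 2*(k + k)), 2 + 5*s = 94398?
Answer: -5189624/5 ≈ -1.0379e+6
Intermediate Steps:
s = 94396/5 (s = -2/5 + (1/5)*94398 = -2/5 + 94398/5 = 94396/5 ≈ 18879.)
z(k) = -1641*k (z(k) = 547*(k - 4*k) = 547*(-3*k) = -1641*k)
s + z(644) = 94396/5 - 1641*644 = 94396/5 - 1056804 = -5189624/5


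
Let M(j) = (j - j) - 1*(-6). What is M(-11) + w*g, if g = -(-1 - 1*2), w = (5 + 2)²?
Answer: 153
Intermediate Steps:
M(j) = 6 (M(j) = 0 + 6 = 6)
w = 49 (w = 7² = 49)
g = 3 (g = -(-1 - 2) = -1*(-3) = 3)
M(-11) + w*g = 6 + 49*3 = 6 + 147 = 153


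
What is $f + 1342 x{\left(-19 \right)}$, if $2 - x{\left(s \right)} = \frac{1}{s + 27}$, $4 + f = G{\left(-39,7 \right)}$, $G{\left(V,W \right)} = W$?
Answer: $\frac{10077}{4} \approx 2519.3$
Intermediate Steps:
$f = 3$ ($f = -4 + 7 = 3$)
$x{\left(s \right)} = 2 - \frac{1}{27 + s}$ ($x{\left(s \right)} = 2 - \frac{1}{s + 27} = 2 - \frac{1}{27 + s}$)
$f + 1342 x{\left(-19 \right)} = 3 + 1342 \frac{53 + 2 \left(-19\right)}{27 - 19} = 3 + 1342 \frac{53 - 38}{8} = 3 + 1342 \cdot \frac{1}{8} \cdot 15 = 3 + 1342 \cdot \frac{15}{8} = 3 + \frac{10065}{4} = \frac{10077}{4}$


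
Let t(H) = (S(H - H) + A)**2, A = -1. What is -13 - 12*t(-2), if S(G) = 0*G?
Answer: -25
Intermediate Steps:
S(G) = 0
t(H) = 1 (t(H) = (0 - 1)**2 = (-1)**2 = 1)
-13 - 12*t(-2) = -13 - 12*1 = -13 - 12 = -25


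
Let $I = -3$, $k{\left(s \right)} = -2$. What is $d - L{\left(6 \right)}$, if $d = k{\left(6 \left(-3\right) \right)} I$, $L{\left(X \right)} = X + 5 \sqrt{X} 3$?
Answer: $- 15 \sqrt{6} \approx -36.742$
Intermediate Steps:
$L{\left(X \right)} = X + 15 \sqrt{X}$
$d = 6$ ($d = \left(-2\right) \left(-3\right) = 6$)
$d - L{\left(6 \right)} = 6 - \left(6 + 15 \sqrt{6}\right) = - 15 \sqrt{6}$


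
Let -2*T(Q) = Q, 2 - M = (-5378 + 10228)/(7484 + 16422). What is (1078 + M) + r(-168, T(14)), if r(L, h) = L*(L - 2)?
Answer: 354284495/11953 ≈ 29640.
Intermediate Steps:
M = 21481/11953 (M = 2 - (-5378 + 10228)/(7484 + 16422) = 2 - 4850/23906 = 2 - 1*2425/11953 = 2 - 2425/11953 = 21481/11953 ≈ 1.7971)
T(Q) = -Q/2
r(L, h) = L*(-2 + L)
(1078 + M) + r(-168, T(14)) = (1078 + 21481/11953) - 168*(-2 - 168) = 12906815/11953 - 168*(-170) = 12906815/11953 + 28560 = 354284495/11953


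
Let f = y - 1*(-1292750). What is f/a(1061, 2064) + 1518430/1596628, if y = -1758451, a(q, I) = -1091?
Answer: 372603931679/870960574 ≈ 427.81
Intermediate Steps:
f = -465701 (f = -1758451 - 1*(-1292750) = -1758451 + 1292750 = -465701)
f/a(1061, 2064) + 1518430/1596628 = -465701/(-1091) + 1518430/1596628 = -465701*(-1/1091) + 1518430*(1/1596628) = 465701/1091 + 759215/798314 = 372603931679/870960574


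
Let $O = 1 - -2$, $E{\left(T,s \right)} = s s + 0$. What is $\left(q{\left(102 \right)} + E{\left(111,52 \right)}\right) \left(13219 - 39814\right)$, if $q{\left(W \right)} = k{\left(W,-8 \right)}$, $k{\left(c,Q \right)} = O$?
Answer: $-71992665$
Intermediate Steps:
$E{\left(T,s \right)} = s^{2}$ ($E{\left(T,s \right)} = s^{2} + 0 = s^{2}$)
$O = 3$ ($O = 1 + 2 = 3$)
$k{\left(c,Q \right)} = 3$
$q{\left(W \right)} = 3$
$\left(q{\left(102 \right)} + E{\left(111,52 \right)}\right) \left(13219 - 39814\right) = \left(3 + 52^{2}\right) \left(13219 - 39814\right) = \left(3 + 2704\right) \left(-26595\right) = 2707 \left(-26595\right) = -71992665$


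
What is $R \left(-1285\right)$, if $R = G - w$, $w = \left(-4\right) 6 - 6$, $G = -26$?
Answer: $-5140$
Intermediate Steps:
$w = -30$ ($w = -24 - 6 = -30$)
$R = 4$ ($R = -26 - -30 = -26 + 30 = 4$)
$R \left(-1285\right) = 4 \left(-1285\right) = -5140$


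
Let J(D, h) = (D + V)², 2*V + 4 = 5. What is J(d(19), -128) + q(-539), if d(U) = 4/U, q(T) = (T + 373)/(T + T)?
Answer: 512783/778316 ≈ 0.65884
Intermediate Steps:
V = ½ (V = -2 + (½)*5 = -2 + 5/2 = ½ ≈ 0.50000)
q(T) = (373 + T)/(2*T) (q(T) = (373 + T)/((2*T)) = (373 + T)*(1/(2*T)) = (373 + T)/(2*T))
J(D, h) = (½ + D)² (J(D, h) = (D + ½)² = (½ + D)²)
J(d(19), -128) + q(-539) = (1 + 2*(4/19))²/4 + (½)*(373 - 539)/(-539) = (1 + 2*(4*(1/19)))²/4 + (½)*(-1/539)*(-166) = (1 + 2*(4/19))²/4 + 83/539 = (1 + 8/19)²/4 + 83/539 = (27/19)²/4 + 83/539 = (¼)*(729/361) + 83/539 = 729/1444 + 83/539 = 512783/778316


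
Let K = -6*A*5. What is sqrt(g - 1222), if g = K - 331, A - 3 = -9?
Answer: I*sqrt(1373) ≈ 37.054*I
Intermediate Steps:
A = -6 (A = 3 - 9 = -6)
K = 180 (K = -6*(-6)*5 = 36*5 = 180)
g = -151 (g = 180 - 331 = -151)
sqrt(g - 1222) = sqrt(-151 - 1222) = sqrt(-1373) = I*sqrt(1373)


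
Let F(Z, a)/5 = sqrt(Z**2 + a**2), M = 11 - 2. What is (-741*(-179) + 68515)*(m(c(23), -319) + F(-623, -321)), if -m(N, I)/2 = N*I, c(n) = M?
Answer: 1155026268 + 1005770*sqrt(491170) ≈ 1.8599e+9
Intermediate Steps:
M = 9
c(n) = 9
F(Z, a) = 5*sqrt(Z**2 + a**2)
m(N, I) = -2*I*N (m(N, I) = -2*N*I = -2*I*N)
(-741*(-179) + 68515)*(m(c(23), -319) + F(-623, -321)) = (-741*(-179) + 68515)*(-2*(-319)*9 + 5*sqrt((-623)**2 + (-321)**2)) = (132639 + 68515)*(5742 + 5*sqrt(388129 + 103041)) = 201154*(5742 + 5*sqrt(491170)) = 1155026268 + 1005770*sqrt(491170)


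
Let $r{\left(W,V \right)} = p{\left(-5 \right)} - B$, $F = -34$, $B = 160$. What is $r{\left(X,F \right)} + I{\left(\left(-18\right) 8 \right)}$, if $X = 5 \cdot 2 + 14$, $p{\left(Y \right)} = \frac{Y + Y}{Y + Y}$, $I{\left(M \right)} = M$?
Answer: $-303$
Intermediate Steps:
$p{\left(Y \right)} = 1$ ($p{\left(Y \right)} = \frac{2 Y}{2 Y} = 2 Y \frac{1}{2 Y} = 1$)
$X = 24$ ($X = 10 + 14 = 24$)
$r{\left(W,V \right)} = -159$ ($r{\left(W,V \right)} = 1 - 160 = -159$)
$r{\left(X,F \right)} + I{\left(\left(-18\right) 8 \right)} = -159 - 144 = -303$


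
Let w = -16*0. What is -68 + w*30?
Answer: -68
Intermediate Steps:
w = 0
-68 + w*30 = -68 + 0*30 = -68 + 0 = -68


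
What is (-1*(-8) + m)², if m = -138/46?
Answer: 25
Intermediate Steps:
m = -3 (m = -138*1/46 = -3)
(-1*(-8) + m)² = (-1*(-8) - 3)² = (8 - 3)² = 5² = 25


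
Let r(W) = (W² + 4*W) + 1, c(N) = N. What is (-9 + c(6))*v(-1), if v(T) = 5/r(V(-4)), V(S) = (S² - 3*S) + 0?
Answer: -5/299 ≈ -0.016722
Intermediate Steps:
V(S) = S² - 3*S
r(W) = 1 + W² + 4*W
v(T) = 5/897 (v(T) = 5/(1 + (-4*(-3 - 4))² + 4*(-4*(-3 - 4))) = 5/(1 + (-4*(-7))² + 4*(-4*(-7))) = 5/(1 + 28² + 4*28) = 5/(1 + 784 + 112) = 5/897)
(-9 + c(6))*v(-1) = (-9 + 6)*(5/897) = -3*5/897 = -5/299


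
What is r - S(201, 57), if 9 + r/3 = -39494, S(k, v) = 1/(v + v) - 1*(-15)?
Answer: -13511737/114 ≈ -1.1852e+5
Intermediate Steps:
S(k, v) = 15 + 1/(2*v) (S(k, v) = 1/(2*v) + 15 = 15 + 1/(2*v))
r = -118509 (r = -27 + 3*(-39494) = -27 - 118482 = -118509)
r - S(201, 57) = -118509 - (15 + (1/2)/57) = -118509 - (15 + (1/2)*(1/57)) = -118509 - (15 + 1/114) = -118509 - 1*1711/114 = -118509 - 1711/114 = -13511737/114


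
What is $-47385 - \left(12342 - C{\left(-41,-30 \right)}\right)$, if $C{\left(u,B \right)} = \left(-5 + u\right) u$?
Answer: $-57841$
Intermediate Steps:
$C{\left(u,B \right)} = u \left(-5 + u\right)$
$-47385 - \left(12342 - C{\left(-41,-30 \right)}\right) = -47385 - \left(12342 - - 41 \left(-5 - 41\right)\right) = -47385 - \left(12342 - \left(-41\right) \left(-46\right)\right) = -47385 - \left(12342 - 1886\right) = -47385 - 10456 = -57841$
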